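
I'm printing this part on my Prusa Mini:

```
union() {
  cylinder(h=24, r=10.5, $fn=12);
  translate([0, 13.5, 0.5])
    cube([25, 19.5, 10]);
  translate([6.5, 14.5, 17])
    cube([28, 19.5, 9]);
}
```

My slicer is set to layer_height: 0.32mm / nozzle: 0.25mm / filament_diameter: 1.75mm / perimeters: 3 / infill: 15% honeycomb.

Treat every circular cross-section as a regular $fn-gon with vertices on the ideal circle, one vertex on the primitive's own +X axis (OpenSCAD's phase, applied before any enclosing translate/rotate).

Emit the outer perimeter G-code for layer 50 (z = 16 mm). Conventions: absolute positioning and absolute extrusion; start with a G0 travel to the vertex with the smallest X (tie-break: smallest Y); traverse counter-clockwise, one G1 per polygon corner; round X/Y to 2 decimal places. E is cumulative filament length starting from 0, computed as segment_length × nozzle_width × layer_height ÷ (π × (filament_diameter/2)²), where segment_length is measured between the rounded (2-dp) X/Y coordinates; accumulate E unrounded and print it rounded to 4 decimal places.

G0 X-10.50 Y0.00 Z16.00
G1 X-9.09 Y-5.25 E0.1808
G1 X-5.25 Y-9.09 E0.3614
G1 X0.00 Y-10.50 E0.5422
G1 X5.25 Y-9.09 E0.7230
G1 X9.09 Y-5.25 E0.9037
G1 X10.50 Y0.00 E1.0845
G1 X9.09 Y5.25 E1.2653
G1 X5.25 Y9.09 E1.4459
G1 X0.00 Y10.50 E1.6267
G1 X-5.25 Y9.09 E1.8075
G1 X-9.09 Y5.25 E1.9881
G1 X-10.50 Y0.00 E2.1689

At z = 16 mm: the r=10.5 cylinder gives a regular 12-gon of circumradius 10.5 (constant along its height); the cube at (0, 13.5) does not reach this height (z outside [0.5, 10.5]); the cube at (6.5, 14.5) is not intersected at this z (z outside [17, 26]); Taking the union: only the r=10.5 cylinder is present, so the union is just that shape — 1 connected region. The outline is a single polygon with 12 vertices. Extrusion per mm of travel: 0.25 × 0.32 / (π × 0.875²) = 0.033260. Accumulating E over each segment gives final E = 2.1689.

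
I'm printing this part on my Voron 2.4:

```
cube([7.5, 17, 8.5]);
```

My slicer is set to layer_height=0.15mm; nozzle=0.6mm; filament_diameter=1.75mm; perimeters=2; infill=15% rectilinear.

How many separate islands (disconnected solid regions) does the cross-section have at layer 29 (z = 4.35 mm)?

1

At z = 4.35 mm: the cube (footprint 7.5×17) is included at this height. Overall, the cross-section is a single solid region. Island count = 1.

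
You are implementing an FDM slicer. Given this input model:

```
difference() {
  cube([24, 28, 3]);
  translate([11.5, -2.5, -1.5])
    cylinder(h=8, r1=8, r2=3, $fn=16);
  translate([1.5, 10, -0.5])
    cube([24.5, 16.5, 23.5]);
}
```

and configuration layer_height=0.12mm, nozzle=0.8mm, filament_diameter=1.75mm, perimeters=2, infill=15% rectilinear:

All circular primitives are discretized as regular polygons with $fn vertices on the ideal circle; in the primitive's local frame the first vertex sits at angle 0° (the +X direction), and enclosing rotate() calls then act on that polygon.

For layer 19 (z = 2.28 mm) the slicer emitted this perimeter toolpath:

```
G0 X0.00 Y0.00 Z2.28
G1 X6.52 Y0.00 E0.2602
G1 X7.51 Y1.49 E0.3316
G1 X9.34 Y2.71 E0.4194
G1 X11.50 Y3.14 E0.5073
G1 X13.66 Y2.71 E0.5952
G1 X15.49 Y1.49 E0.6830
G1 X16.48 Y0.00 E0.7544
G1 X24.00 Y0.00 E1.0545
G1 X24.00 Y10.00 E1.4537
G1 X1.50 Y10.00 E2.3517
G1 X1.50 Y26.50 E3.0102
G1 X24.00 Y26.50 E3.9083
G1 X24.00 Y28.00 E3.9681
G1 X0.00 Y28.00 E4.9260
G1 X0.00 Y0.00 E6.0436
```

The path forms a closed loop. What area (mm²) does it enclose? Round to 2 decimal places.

Apply the shoelace formula to the sequence of (X, Y) vertices; enclosed area = 278.95 mm².

278.95 mm²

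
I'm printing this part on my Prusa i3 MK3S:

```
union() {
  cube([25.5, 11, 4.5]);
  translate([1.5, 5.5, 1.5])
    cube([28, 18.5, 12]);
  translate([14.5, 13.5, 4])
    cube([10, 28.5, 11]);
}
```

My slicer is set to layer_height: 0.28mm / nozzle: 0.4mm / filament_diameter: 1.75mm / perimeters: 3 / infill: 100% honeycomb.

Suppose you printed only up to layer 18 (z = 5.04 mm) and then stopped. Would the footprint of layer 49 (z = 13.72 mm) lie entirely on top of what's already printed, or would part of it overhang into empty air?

entirely on top

Compare the two slices. At z = 5.04: the cube is not intersected at this z (z outside [0, 4.5]); the cube at (1.5, 5.5) is present — its section is the full 28×18.5 rectangle (area 518.00 mm²); the cube at (14.5, 13.5) is present — its section is the full 10×28.5 rectangle (area 285.00 mm²); Merging all regions: the regions partially overlap — summed areas 803.00 mm² minus the doubly-counted overlap 105.00 mm² gives 698.00 mm² — area = 698.00 mm². At z = 13.72: the cube does not reach this height (z outside [0, 4.5]); the cube at (1.5, 5.5) is absent (z outside [1.5, 13.5]); the 10×28.5 cube at (14.5, 13.5) contributes its full rectangle (area 285.00 mm²); Merging all regions: only the 10×28.5 cube at (14.5, 13.5) is present, so the union is just that shape — area = 285.00 mm². Checking containment: the cross-section at z = 13.72 is a subset of the cross-section at z = 5.04.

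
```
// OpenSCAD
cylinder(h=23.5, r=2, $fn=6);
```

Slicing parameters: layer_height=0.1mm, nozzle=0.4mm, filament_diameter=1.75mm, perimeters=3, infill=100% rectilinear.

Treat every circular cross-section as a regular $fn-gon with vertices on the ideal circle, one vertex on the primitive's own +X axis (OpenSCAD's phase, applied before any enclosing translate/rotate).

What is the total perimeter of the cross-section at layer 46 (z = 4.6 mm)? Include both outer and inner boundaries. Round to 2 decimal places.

12.00 mm

At z = 4.6 mm: the r=2 cylinder gives a regular 6-gon of circumradius 2 (constant along its height) (perimeter = 2·6·2.000·sin(180°/6) = 12.00 mm). Overall, the cross-section is a single solid region. Total boundary length (outer) = 12.00 mm.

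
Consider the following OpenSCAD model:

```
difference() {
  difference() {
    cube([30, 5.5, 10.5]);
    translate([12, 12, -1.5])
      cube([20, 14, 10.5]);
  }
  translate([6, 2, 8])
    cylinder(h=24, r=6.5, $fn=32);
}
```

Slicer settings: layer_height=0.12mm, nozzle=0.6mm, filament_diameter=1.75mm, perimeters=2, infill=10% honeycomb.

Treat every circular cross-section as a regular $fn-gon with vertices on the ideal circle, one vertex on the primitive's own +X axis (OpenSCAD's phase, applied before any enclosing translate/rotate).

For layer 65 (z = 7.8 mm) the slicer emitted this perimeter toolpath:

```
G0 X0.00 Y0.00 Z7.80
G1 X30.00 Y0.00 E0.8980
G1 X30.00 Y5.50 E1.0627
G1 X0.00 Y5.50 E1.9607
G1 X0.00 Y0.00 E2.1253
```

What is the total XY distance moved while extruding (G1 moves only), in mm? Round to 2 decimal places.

Sum the Euclidean lengths of each G1 segment: total = 71.00 mm.

71.00 mm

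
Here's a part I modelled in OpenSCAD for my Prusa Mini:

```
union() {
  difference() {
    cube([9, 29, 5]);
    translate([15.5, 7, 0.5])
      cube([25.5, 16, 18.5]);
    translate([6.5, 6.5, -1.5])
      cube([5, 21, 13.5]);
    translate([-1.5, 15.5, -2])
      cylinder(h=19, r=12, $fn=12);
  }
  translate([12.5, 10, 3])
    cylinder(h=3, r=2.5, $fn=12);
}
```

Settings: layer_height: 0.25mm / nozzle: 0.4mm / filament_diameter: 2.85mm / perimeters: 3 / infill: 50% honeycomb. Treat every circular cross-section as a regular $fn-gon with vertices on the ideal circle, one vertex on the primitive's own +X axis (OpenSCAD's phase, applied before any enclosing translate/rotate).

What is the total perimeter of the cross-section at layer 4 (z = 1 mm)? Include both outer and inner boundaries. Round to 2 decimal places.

55.99 mm

At z = 1 mm: the cube (footprint 9×29) is included at this height (perimeter 76.00 mm); the cube at (15.5, 7) is present — its section is the full 25.5×16 rectangle (perimeter 83.00 mm); the cube at (6.5, 6.5) is present — its section is the full 5×21 rectangle (perimeter 52.00 mm); the r=12 cylinder at (-1.5, 15.5) contributes a regular 12-gon of circumradius 12 (perimeter = 2·12·12.000·sin(180°/12) = 74.54 mm); Taking the first minus the rest: starting from the 9×29 cube, the 25.5×16 cube at (15.5, 7) misses the remaining region (no effect); the 5×21 cube at (6.5, 6.5) partially overlaps it — only the 52.50 mm² overlap (of its 105.00 mm²) is removed, clipping the outline; the r=12 cylinder at (-1.5, 15.5) partially overlaps it — only the 136.53 mm² overlap (of its 432.00 mm²) is removed, clipping the outline — boundary = 55.99 mm; the cylinder at (12.5, 10) is not intersected at this z (z outside [3, 6]); Merging all regions: only the result so far is present, so the union is just that shape — boundary = 55.99 mm. Overall, the cross-section has 2 separate islands. Total boundary length (outer) = 55.99 mm.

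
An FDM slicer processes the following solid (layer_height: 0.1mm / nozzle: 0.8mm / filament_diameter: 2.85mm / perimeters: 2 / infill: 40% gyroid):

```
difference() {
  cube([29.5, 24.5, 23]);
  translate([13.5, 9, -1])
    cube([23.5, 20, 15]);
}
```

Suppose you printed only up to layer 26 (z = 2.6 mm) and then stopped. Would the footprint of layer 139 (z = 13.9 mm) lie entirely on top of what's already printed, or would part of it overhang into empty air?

Compare the two slices. At z = 2.6: the cube is present — its section is the full 29.5×24.5 rectangle (area 722.75 mm²); the cube at (13.5, 9) is present — its section is the full 23.5×20 rectangle (area 470.00 mm²); Taking the first minus the rest: starting from the 29.5×24.5 cube (722.75 mm²), the 23.5×20 cube at (13.5, 9) partially overlaps it — only the 248.00 mm² overlap (of its 470.00 mm²) is removed, clipping the outline — area = 474.75 mm². At z = 13.9: the cube (footprint 29.5×24.5) is included at this height (area 722.75 mm²); the cube at (13.5, 9) (footprint 23.5×20) is included at this height (area 470.00 mm²); Taking the first minus the rest: starting from the 29.5×24.5 cube (722.75 mm²), the 23.5×20 cube at (13.5, 9) partially overlaps it — only the 248.00 mm² overlap (of its 470.00 mm²) is removed, clipping the outline — area = 474.75 mm². Checking containment: the cross-section at z = 13.9 is a subset of the cross-section at z = 2.6.

entirely on top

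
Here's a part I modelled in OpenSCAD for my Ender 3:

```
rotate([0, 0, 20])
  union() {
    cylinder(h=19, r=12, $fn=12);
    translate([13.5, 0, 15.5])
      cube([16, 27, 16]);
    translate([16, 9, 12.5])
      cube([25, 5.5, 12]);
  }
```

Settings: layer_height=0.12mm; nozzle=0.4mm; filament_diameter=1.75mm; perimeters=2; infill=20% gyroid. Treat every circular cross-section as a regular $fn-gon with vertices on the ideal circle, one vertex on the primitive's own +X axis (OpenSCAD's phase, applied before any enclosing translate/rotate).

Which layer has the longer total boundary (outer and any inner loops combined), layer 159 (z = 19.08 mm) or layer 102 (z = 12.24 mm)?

layer 159 (z = 19.08 mm)

Layer 159 (z = 19.08): the cylinder is absent (z outside [0, 19]); the cube at (13.5, 0) is present — its section is the full 16×27 rectangle (perimeter 86.00 mm); the 25×5.5 cube at (16, 9) contributes its full rectangle (perimeter 61.00 mm); Combining (union): the regions partially overlap (shared area 74.25 mm²), so the edge portions inside another operand are dropped and the merged outline is re-measured after clipping — boundary = 109.00 mm; (whole slice rotated 20° about Z — lengths, areas and connectivity unchanged). So its perimeter = 109.00 mm. Layer 102 (z = 12.24): the r=12 cylinder gives a regular 12-gon of circumradius 12 (constant along its height) (perimeter = 2·12·12.000·sin(180°/12) = 74.54 mm); the cube at (13.5, 0) is absent (z outside [15.5, 31.5]); the cube at (16, 9) does not reach this height (z outside [12.5, 24.5]); Merging all regions: only the r=12 cylinder is present, so the union is just that shape — boundary = 74.54 mm; (whole slice rotated 20° about Z — lengths, areas and connectivity unchanged). So its perimeter = 74.54 mm. Layer 159 is larger (109.00 vs 74.54 mm).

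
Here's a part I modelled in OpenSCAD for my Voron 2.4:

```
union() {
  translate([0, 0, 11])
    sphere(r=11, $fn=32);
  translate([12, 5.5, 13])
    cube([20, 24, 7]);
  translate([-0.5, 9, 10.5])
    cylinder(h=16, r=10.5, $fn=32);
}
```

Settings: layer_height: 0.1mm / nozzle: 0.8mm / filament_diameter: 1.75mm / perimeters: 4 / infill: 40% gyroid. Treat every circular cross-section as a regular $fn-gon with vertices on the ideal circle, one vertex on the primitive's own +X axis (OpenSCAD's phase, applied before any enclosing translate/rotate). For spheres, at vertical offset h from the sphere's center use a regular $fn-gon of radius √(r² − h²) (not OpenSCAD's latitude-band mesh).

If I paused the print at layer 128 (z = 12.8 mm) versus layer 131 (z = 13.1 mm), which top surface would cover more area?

Layer 128 (z = 12.8): the r=11 sphere slices to a regular 32-gon of circumradius 10.852 (√(r²−h²) with h=1.8 from center) (area = (32/2)·10.852²·sin(360°/32) = 367.58 mm²); the cube at (12, 5.5) is absent (z outside [13, 20]); the r=10.5 cylinder at (-0.5, 9) gives a regular 32-gon of circumradius 10.5 (constant along its height) (area = (32/2)·10.500²·sin(360°/32) = 344.14 mm²); Merging all regions: the regions partially overlap — summed areas 711.72 mm² minus the doubly-counted overlap 169.76 mm² gives 541.96 mm² — area = 541.96 mm². So its area = 541.96 mm². Layer 131 (z = 13.1): the r=11 sphere contributes a regular 32-gon of circumradius √(11²−2.1²) = 10.798 (area = (32/2)·10.798²·sin(360°/32) = 363.93 mm²); the 20×24 cube at (12, 5.5) contributes its full rectangle (area 480.00 mm²); the cylinder at (-0.5, 9): section is a regular 32-gon, circumradius r=10.5 (area = (32/2)·10.500²·sin(360°/32) = 344.14 mm²); Combining (union): the regions partially overlap — summed areas 1188.07 mm² minus the doubly-counted overlap 168.48 mm² gives 1019.59 mm² — area = 1019.59 mm². So its area = 1019.59 mm². Layer 131 is larger (1019.59 vs 541.96 mm²).

layer 131 (z = 13.1 mm)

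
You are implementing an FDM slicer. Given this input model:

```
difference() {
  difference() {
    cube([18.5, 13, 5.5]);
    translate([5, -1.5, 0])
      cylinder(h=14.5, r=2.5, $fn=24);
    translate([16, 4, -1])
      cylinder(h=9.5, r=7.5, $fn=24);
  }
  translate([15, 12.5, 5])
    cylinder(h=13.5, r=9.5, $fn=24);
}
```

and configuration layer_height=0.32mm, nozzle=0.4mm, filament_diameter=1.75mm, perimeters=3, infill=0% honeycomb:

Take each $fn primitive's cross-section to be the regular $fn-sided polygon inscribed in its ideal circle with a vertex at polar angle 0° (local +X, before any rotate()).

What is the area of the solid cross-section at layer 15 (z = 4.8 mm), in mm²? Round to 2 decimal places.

At z = 4.8 mm: the cube is present — its section is the full 18.5×13 rectangle (area 240.50 mm²); the cylinder at (5, -1.5): section is a regular 24-gon, circumradius r=2.5 (area = (24/2)·2.500²·sin(360°/24) = 19.41 mm²); the r=7.5 cylinder at (16, 4) contributes a regular 24-gon of circumradius 7.5 (area = (24/2)·7.500²·sin(360°/24) = 174.70 mm²); Subtracting the remaining from the first: starting from the 18.5×13 cube (240.50 mm²), the r=2.5 cylinder at (5, -1.5) partially overlaps it — only the 2.73 mm² overlap (of its 19.41 mm²) is removed, clipping the outline; the r=7.5 cylinder at (16, 4) partially overlaps it — only the 100.31 mm² overlap (of its 174.70 mm²) is removed, clipping the outline — area = 137.46 mm²; the cylinder at (15, 12.5) does not reach this height (z outside [5, 18.5]); Subtracting the remaining from the first: none of the subtracted shapes is present at this height, so the result so far is unchanged — area = 137.46 mm². Overall, the cross-section is a single solid region. Net area = 137.46 mm².

137.46 mm²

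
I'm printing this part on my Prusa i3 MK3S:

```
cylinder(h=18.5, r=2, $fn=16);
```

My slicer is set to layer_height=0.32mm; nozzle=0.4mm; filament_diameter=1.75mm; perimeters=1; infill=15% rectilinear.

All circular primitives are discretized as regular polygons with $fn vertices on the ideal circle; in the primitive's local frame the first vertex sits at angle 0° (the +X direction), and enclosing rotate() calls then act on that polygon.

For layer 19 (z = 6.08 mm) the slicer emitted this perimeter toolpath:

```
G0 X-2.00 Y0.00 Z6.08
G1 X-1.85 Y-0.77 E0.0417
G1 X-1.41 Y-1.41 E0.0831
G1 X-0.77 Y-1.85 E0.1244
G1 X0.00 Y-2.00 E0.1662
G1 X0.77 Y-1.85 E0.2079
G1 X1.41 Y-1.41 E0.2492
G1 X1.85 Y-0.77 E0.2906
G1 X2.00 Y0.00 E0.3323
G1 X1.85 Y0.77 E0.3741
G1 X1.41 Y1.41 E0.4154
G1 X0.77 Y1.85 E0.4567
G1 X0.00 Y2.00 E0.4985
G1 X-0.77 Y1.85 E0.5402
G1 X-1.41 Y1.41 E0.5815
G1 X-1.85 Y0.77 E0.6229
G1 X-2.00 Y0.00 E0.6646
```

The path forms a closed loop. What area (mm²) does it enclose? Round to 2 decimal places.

Apply the shoelace formula to the sequence of (X, Y) vertices; enclosed area = 12.25 mm².

12.25 mm²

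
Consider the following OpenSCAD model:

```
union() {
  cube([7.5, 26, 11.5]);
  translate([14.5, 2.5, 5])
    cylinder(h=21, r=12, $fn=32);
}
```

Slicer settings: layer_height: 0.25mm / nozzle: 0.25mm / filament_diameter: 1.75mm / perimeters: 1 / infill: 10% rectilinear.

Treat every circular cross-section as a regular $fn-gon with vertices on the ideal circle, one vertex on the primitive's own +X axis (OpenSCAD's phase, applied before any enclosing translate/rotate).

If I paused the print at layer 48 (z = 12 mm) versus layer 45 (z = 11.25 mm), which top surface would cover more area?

layer 45 (z = 11.25 mm)

Layer 48 (z = 12): the cube does not reach this height (z outside [0, 11.5]); the r=12 cylinder at (14.5, 2.5) gives a regular 32-gon of circumradius 12 (constant along its height) (area = (32/2)·12.000²·sin(360°/32) = 449.49 mm²); Combining (union): only the r=12 cylinder at (14.5, 2.5) is present, so the union is just that shape — area = 449.49 mm². So its area = 449.49 mm². Layer 45 (z = 11.25): the cube (footprint 7.5×26) is included at this height (area 195.00 mm²); the r=12 cylinder at (14.5, 2.5) contributes a regular 32-gon of circumradius 12 (area = (32/2)·12.000²·sin(360°/32) = 449.49 mm²); Combining (union): the regions partially overlap — summed areas 644.49 mm² minus the doubly-counted overlap 45.88 mm² gives 598.60 mm² — area = 598.60 mm². So its area = 598.60 mm². Layer 45 is larger (598.60 vs 449.49 mm²).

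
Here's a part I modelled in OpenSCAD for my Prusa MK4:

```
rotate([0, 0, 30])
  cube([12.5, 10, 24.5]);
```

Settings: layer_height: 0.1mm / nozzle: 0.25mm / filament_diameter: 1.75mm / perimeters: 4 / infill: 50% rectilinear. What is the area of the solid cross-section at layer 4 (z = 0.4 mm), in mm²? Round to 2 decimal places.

At z = 0.4 mm: the cube (footprint 12.5×10) is included at this height (area 125.00 mm²); (whole slice rotated 30° about Z — lengths, areas and connectivity unchanged). Overall, the cross-section is a single solid region. Net area = 125.00 mm².

125.00 mm²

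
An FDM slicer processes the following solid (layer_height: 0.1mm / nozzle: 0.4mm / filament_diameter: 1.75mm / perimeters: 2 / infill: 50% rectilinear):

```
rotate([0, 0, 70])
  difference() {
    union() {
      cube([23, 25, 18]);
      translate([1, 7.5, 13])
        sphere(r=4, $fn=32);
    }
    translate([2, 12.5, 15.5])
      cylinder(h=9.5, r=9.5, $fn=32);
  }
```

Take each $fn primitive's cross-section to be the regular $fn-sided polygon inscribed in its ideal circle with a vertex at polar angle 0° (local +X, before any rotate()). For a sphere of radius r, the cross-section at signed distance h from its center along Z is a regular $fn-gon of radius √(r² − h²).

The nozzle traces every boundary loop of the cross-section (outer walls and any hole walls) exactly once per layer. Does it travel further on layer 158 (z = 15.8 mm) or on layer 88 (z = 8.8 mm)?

Layer 158 (z = 15.8): the 23×25 cube contributes its full rectangle (perimeter 96.00 mm); the r=4 sphere at (1, 7.5) contributes a regular 32-gon of circumradius √(4²−2.8²) = 2.857 (perimeter = 2·32·2.857·sin(180°/32) = 17.92 mm); Taking the union: the regions partially overlap (shared area 18.31 mm²), so the edge portions inside another operand are dropped and the merged outline is re-measured after clipping — boundary = 97.58 mm; the r=9.5 cylinder at (2, 12.5) contributes a regular 32-gon of circumradius 9.5 (perimeter = 2·32·9.500·sin(180°/32) = 59.59 mm); Subtracting the remaining from the first: starting from the result so far, the r=9.5 cylinder at (2, 12.5) partially overlaps it — only the 185.62 mm² overlap (of its 281.71 mm²) is removed, clipping the outline — boundary = 111.28 mm; (whole slice rotated 70° about Z — lengths, areas and connectivity unchanged). So its perimeter = 111.28 mm. Layer 88 (z = 8.8): the cube is present — its section is the full 23×25 rectangle (perimeter 96.00 mm); the sphere at (1, 7.5) is absent (|z−center|=4.200 > r=4); Merging all regions: only the 23×25 cube is present, so the union is just that shape — boundary = 96.00 mm; the cylinder at (2, 12.5) does not reach this height (z outside [15.5, 25]); After the difference (first − rest): none of the subtracted shapes is present at this height, so the result so far is unchanged — boundary = 96.00 mm; (whole slice rotated 70° about Z — lengths, areas and connectivity unchanged). So its perimeter = 96.00 mm. Layer 158 is larger (111.28 vs 96.00 mm).

layer 158 (z = 15.8 mm)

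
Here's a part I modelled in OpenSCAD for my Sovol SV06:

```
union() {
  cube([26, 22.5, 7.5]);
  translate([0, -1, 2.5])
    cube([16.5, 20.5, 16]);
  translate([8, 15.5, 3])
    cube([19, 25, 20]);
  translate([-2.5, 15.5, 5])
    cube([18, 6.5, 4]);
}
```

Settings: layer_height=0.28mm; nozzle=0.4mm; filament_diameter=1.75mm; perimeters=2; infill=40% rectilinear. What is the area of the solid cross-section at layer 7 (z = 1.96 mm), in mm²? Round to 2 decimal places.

585.00 mm²

At z = 1.96 mm: the cube (footprint 26×22.5) is included at this height (area 585.00 mm²); the cube at (0, -1) is not intersected at this z (z outside [2.5, 18.5]); the cube at (8, 15.5) is not intersected at this z (z outside [3, 23]); the cube at (-2.5, 15.5) is not intersected at this z (z outside [5, 9]); Merging all regions: only the 26×22.5 cube is present, so the union is just that shape — area = 585.00 mm². Overall, the cross-section is a single solid region. Net area = 585.00 mm².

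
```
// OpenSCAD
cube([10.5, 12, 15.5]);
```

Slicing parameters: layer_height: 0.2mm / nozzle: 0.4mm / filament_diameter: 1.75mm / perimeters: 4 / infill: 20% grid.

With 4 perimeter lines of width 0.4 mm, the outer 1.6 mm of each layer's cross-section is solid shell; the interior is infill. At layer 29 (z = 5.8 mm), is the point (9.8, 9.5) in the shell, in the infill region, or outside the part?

At z = 5.8 mm: the cube (footprint 10.5×12) is included at this height. Overall, the cross-section is a single solid region. The nearest boundary edge runs (10.50, 0.00)→(10.50, 12.00); distance from the point to it = 0.70 mm. The point is inside the cross-section, 0.70 mm from the nearest boundary — within the 1.6 mm shell band (4 × 0.4).

shell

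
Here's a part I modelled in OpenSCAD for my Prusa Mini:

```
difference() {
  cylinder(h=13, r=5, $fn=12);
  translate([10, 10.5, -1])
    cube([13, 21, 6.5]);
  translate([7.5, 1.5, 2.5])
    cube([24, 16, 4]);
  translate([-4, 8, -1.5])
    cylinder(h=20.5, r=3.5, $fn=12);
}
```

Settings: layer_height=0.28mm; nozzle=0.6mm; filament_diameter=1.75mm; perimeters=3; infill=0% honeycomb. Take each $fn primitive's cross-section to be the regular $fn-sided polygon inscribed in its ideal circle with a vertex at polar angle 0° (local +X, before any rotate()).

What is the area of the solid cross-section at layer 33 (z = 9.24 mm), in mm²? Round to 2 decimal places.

75.00 mm²

At z = 9.24 mm: the r=5 cylinder contributes a regular 12-gon of circumradius 5 (area = (12/2)·5.000²·sin(360°/12) = 75.00 mm²); the cube at (10, 10.5) is not intersected at this z (z outside [-1, 5.5]); the cube at (7.5, 1.5) does not reach this height (z outside [2.5, 6.5]); the r=3.5 cylinder at (-4, 8) contributes a regular 12-gon of circumradius 3.5 (area = (12/2)·3.500²·sin(360°/12) = 36.75 mm²); Subtracting the remaining from the first: starting from the r=5 cylinder (75.00 mm²), the r=3.5 cylinder at (-4, 8) misses the remaining region (no effect) — area = 75.00 mm². Overall, the cross-section is a single solid region. Net area = 75.00 mm².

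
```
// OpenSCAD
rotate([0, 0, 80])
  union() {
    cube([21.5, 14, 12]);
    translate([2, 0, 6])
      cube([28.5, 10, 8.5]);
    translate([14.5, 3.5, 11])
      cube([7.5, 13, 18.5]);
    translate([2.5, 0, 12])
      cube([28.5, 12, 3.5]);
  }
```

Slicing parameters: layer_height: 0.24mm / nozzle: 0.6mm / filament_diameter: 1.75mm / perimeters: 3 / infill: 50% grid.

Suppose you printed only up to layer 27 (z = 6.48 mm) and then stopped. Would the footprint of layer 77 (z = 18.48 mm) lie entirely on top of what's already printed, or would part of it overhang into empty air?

Compare the two slices. At z = 6.48: the 21.5×14 cube contributes its full rectangle (area 301.00 mm²); the cube at (2, 0) is present — its section is the full 28.5×10 rectangle (area 285.00 mm²); the cube at (14.5, 3.5) is absent (z outside [11, 29.5]); the cube at (2.5, 0) is absent (z outside [12, 15.5]); Combining (union): the regions partially overlap — summed areas 586.00 mm² minus the doubly-counted overlap 195.00 mm² gives 391.00 mm² — area = 391.00 mm²; (rotated 80° about Z; rotation is an isometry so areas/perimeters/island counts are preserved). At z = 18.48: the cube does not reach this height (z outside [0, 12]); the cube at (2, 0) is absent (z outside [6, 14.5]); the cube at (14.5, 3.5) is present — its section is the full 7.5×13 rectangle (area 97.50 mm²); the cube at (2.5, 0) does not reach this height (z outside [12, 15.5]); Taking the union: only the 7.5×13 cube at (14.5, 3.5) is present, so the union is just that shape — area = 97.50 mm²; (whole slice rotated 80° about Z — lengths, areas and connectivity unchanged). Checking containment: at z = 18.48 the cross-section extends beyond the z = 6.48 cross-section by about 20.75 mm².

part overhangs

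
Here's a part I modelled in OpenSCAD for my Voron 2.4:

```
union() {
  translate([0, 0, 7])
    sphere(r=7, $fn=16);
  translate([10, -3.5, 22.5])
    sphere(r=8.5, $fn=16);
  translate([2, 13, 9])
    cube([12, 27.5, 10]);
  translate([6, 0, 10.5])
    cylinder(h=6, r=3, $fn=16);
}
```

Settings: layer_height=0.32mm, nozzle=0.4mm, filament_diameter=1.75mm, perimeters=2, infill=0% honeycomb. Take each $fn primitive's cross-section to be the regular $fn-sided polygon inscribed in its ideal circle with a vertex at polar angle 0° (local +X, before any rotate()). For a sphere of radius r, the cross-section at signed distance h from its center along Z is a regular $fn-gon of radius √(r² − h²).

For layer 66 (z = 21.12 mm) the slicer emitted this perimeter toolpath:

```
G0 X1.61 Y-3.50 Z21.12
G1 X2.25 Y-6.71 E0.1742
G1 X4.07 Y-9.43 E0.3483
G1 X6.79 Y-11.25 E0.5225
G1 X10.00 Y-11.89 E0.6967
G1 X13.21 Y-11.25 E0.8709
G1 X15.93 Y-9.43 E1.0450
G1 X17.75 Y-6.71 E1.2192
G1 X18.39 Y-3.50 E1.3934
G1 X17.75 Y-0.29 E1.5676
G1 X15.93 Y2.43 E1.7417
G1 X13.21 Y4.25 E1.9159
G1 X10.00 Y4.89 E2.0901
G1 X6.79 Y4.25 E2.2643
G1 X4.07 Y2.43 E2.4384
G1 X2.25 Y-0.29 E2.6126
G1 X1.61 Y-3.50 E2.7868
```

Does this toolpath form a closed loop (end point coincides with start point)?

yes

Start point (G0): (1.61, -3.50). End point (last G1): the path returns to the start — closed.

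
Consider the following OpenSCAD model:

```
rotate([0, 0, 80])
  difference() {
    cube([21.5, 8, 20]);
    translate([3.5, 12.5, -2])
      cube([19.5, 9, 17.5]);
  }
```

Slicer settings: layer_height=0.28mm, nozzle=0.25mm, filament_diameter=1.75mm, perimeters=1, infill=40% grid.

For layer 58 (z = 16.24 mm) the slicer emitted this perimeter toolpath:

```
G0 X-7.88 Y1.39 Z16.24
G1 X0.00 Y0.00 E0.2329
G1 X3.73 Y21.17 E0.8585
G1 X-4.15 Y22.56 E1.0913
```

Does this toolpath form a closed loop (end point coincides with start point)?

Start point (G0): (-7.88, 1.39). End point (last G1): the path does not return to the start — open.

no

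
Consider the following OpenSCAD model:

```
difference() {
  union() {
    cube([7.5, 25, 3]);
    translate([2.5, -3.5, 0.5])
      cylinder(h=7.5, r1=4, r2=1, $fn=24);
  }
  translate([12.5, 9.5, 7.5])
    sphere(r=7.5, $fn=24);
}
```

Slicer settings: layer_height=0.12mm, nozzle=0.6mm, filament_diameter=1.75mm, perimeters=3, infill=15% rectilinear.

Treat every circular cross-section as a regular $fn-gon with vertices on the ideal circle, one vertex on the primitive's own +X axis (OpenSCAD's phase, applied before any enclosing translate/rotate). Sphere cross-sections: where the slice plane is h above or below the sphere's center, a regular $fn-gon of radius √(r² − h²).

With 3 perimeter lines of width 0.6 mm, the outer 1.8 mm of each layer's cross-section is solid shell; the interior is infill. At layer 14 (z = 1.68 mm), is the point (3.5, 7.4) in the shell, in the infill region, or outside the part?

At z = 1.68 mm: the cube (footprint 7.5×25) is included at this height; the cone at (2.5, -3.5) (r1=4→r2=1) has section circumradius 3.528 here — a regular 24-gon; Merging all regions: the regions partially overlap (shared area 0.01 mm²), so overlapping operands fuse into one piece — 1 connected region; the r=7.5 sphere at (12.5, 9.5) slices to a regular 24-gon of circumradius 4.730 (√(r²−h²) with h=5.82 from center); After the difference (first − rest): starting from that combined region, the r=7.5 sphere at (12.5, 9.5) misses the remaining region (no effect) — 1 connected region. Overall, the cross-section is a single solid region. The nearest boundary edge runs (0.00, 0.00)→(0.00, 25.00); distance from the point to it = 3.50 mm. The point is inside the cross-section and 3.50 mm from the nearest boundary — more than the 1.8 mm shell width (3 × 0.6), so it's in the infill interior.

infill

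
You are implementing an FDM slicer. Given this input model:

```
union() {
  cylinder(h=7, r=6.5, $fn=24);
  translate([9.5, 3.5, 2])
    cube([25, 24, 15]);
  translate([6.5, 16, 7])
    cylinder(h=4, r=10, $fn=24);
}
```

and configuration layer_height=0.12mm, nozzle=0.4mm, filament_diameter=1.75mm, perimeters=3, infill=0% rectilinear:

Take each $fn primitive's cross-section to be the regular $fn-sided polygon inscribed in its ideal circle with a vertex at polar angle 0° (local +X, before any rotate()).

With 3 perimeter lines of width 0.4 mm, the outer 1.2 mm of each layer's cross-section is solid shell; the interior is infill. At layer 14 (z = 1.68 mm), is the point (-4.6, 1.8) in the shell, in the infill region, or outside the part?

infill

At z = 1.68 mm: the r=6.5 cylinder contributes a regular 24-gon of circumradius 6.5; the cube at (9.5, 3.5) is not intersected at this z (z outside [2, 17]); the cylinder at (6.5, 16) is not intersected at this z (z outside [7, 11]); Combining (union): only the r=6.5 cylinder is present, so the union is just that shape — 1 connected region. Overall, the cross-section is a single solid region. The nearest boundary edge runs (-5.63, 3.25)→(-6.28, 1.68); distance from the point to it = 1.51 mm. The point is inside the cross-section and 1.51 mm from the nearest boundary — more than the 1.2 mm shell width (3 × 0.4), so it's in the infill interior.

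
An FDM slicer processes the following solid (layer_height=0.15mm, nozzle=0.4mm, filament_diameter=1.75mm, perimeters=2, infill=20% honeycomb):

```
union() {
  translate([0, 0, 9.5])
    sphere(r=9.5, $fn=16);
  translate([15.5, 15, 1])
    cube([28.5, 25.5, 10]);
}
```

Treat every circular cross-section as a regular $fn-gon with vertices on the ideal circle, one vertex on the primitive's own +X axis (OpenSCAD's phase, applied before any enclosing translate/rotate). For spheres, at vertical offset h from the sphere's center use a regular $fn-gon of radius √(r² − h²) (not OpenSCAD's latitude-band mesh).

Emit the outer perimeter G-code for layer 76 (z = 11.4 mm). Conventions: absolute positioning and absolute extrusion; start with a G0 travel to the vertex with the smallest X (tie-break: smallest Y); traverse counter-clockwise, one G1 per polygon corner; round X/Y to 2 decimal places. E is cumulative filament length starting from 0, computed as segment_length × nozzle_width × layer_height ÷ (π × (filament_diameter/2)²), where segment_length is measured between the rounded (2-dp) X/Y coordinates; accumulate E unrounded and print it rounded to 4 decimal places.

At z = 11.4 mm: the r=9.5 sphere slices to a regular 16-gon of circumradius 9.308 (√(r²−h²) with h=1.9 from center); the cube at (15.5, 15) does not reach this height (z outside [1, 11]); Merging all regions: only the r=9.5 sphere is present, so the union is just that shape — 1 connected region. The outline is a single polygon with 16 vertices. Extrusion per mm of travel: 0.4 × 0.15 / (π × 0.875²) = 0.024945. Accumulating E over each segment gives final E = 1.4495.

G0 X-9.31 Y0.00 Z11.40
G1 X-8.60 Y-3.56 E0.0906
G1 X-6.58 Y-6.58 E0.1812
G1 X-3.56 Y-8.60 E0.2718
G1 X0.00 Y-9.31 E0.3624
G1 X3.56 Y-8.60 E0.4529
G1 X6.58 Y-6.58 E0.5436
G1 X8.60 Y-3.56 E0.6342
G1 X9.31 Y0.00 E0.7247
G1 X8.60 Y3.56 E0.8153
G1 X6.58 Y6.58 E0.9059
G1 X3.56 Y8.60 E0.9966
G1 X0.00 Y9.31 E1.0871
G1 X-3.56 Y8.60 E1.1777
G1 X-6.58 Y6.58 E1.2683
G1 X-8.60 Y3.56 E1.3589
G1 X-9.31 Y0.00 E1.4495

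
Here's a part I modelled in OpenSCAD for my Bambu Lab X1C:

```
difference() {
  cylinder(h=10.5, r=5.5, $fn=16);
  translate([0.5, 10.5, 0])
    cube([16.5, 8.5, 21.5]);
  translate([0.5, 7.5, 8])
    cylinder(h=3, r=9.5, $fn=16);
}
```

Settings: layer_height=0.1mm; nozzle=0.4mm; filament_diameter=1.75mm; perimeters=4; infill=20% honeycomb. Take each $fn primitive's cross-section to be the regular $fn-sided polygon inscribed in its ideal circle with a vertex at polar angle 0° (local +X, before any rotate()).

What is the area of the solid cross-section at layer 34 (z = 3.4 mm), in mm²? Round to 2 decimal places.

92.61 mm²

At z = 3.4 mm: the cylinder: section is a regular 16-gon, circumradius r=5.5 (area = (16/2)·5.500²·sin(360°/16) = 92.61 mm²); the 16.5×8.5 cube at (0.5, 10.5) contributes its full rectangle (area 140.25 mm²); the cylinder at (0.5, 7.5) is absent (z outside [8, 11]); Subtracting the remaining from the first: starting from the r=5.5 cylinder (92.61 mm²), the 16.5×8.5 cube at (0.5, 10.5) misses the remaining region (no effect) — area = 92.61 mm². Overall, the cross-section is a single solid region. Net area = 92.61 mm².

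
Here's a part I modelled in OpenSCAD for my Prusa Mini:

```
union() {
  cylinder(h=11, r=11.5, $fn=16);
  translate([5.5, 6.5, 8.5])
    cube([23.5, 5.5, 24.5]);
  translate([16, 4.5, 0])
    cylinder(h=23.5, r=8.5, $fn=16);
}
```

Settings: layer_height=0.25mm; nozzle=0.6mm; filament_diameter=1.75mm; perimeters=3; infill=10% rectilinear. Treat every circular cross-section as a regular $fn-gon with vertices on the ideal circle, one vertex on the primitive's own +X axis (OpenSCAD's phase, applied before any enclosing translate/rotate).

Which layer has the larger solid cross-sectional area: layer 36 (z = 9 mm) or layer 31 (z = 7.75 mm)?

Layer 36 (z = 9): the cylinder: section is a regular 16-gon, circumradius r=11.5 (area = (16/2)·11.500²·sin(360°/16) = 404.88 mm²); the cube at (5.5, 6.5) is present — its section is the full 23.5×5.5 rectangle (area 129.25 mm²); the cylinder at (16, 4.5): section is a regular 16-gon, circumradius r=8.5 (area = (16/2)·8.500²·sin(360°/16) = 221.19 mm²); Combining (union): the regions partially overlap — summed areas 755.32 mm² minus the doubly-counted overlap 101.54 mm² gives 653.78 mm² — area = 653.78 mm². So its area = 653.78 mm². Layer 31 (z = 7.75): the cylinder: section is a regular 16-gon, circumradius r=11.5 (area = (16/2)·11.500²·sin(360°/16) = 404.88 mm²); the cube at (5.5, 6.5) is not intersected at this z (z outside [8.5, 33]); the r=8.5 cylinder at (16, 4.5) contributes a regular 16-gon of circumradius 8.5 (area = (16/2)·8.500²·sin(360°/16) = 221.19 mm²); Combining (union): the regions partially overlap — summed areas 626.07 mm² minus the doubly-counted overlap 22.24 mm² gives 603.83 mm² — area = 603.83 mm². So its area = 603.83 mm². Layer 36 is larger (653.78 vs 603.83 mm²).

layer 36 (z = 9 mm)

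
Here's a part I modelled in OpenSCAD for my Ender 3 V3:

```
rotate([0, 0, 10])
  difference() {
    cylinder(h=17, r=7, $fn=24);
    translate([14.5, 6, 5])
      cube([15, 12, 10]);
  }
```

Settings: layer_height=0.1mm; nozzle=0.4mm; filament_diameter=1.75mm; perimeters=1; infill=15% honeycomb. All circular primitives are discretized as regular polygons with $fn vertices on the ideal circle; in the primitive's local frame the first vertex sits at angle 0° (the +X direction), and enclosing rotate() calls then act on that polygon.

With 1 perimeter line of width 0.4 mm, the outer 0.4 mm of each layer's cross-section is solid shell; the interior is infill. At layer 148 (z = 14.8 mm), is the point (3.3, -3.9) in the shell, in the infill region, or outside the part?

At z = 14.8 mm: the cylinder: section is a regular 24-gon, circumradius r=7; the cube at (14.5, 6) is present — its section is the full 15×12 rectangle; After the difference (first − rest): starting from the r=7 cylinder, the 15×12 cube at (14.5, 6) misses the remaining region (no effect) — 1 connected region; (whole slice rotated 10° about Z — lengths, areas and connectivity unchanged). Overall, the cross-section is a single solid region. Undo the 10° rotation: the query point maps to (2.573, -4.414) in the un-rotated model frame. The nearest boundary edge runs (4.95, -4.95)→(3.50, -6.06); distance from the point to it = 1.87 mm. The point is inside the cross-section and 1.87 mm from the nearest boundary — more than the 0.4 mm shell width (1 × 0.4), so it's in the infill interior.

infill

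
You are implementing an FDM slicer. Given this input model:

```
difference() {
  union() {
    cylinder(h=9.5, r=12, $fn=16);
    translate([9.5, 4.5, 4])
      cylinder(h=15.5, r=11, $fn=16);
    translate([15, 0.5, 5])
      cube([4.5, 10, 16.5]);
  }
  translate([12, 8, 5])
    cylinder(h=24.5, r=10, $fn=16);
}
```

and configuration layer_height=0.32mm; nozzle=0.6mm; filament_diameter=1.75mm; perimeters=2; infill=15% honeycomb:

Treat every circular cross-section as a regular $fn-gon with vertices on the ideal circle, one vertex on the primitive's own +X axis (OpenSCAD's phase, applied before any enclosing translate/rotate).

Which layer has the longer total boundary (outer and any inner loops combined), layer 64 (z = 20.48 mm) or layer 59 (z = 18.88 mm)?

layer 59 (z = 18.88 mm)

Layer 64 (z = 20.48): the cylinder does not reach this height (z outside [0, 9.5]); the cylinder at (9.5, 4.5) does not reach this height (z outside [4, 19.5]); the 4.5×10 cube at (15, 0.5) contributes its full rectangle (perimeter 29.00 mm); Taking the union: only the 4.5×10 cube at (15, 0.5) is present, so the union is just that shape — boundary = 29.00 mm; the cylinder at (12, 8): section is a regular 16-gon, circumradius r=10 (perimeter = 2·16·10.000·sin(180°/16) = 62.43 mm); Subtracting the remaining from the first: starting from the result so far, the r=10 cylinder at (12, 8) partially overlaps it — only the 44.54 mm² overlap (of its 306.15 mm²) is removed, clipping the outline — boundary = 3.69 mm. So its perimeter = 3.69 mm. Layer 59 (z = 18.88): the cylinder is absent (z outside [0, 9.5]); the cylinder at (9.5, 4.5): section is a regular 16-gon, circumradius r=11 (perimeter = 2·16·11.000·sin(180°/16) = 68.67 mm); the cube at (15, 0.5) (footprint 4.5×10) is included at this height (perimeter 29.00 mm); Taking the union: the regions partially overlap (shared area 44.20 mm²), so the edge portions inside another operand are dropped and the merged outline is re-measured after clipping — boundary = 69.39 mm; the r=10 cylinder at (12, 8) contributes a regular 16-gon of circumradius 10 (perimeter = 2·16·10.000·sin(180°/16) = 62.43 mm); Subtracting the remaining from the first: starting from the result so far, the r=10 cylinder at (12, 8) partially overlaps it — only the 248.19 mm² overlap (of its 306.15 mm²) is removed, clipping the outline — boundary = 75.40 mm. So its perimeter = 75.40 mm. Layer 59 is larger (75.40 vs 3.69 mm).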